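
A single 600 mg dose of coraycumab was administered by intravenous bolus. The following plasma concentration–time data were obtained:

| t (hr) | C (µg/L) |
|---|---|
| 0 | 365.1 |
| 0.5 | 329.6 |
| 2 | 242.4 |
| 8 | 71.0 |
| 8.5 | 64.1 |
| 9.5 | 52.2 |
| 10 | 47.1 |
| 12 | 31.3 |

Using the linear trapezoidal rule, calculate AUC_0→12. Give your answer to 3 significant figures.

Trapezoidal AUC_0→12:
  [0→0.5]: (365.1+329.6)/2 × 0.5 = 173.675
  [0.5→2]: (329.6+242.4)/2 × 1.5 = 429.0
  [2→8]: (242.4+71.0)/2 × 6 = 940.2
  [8→8.5]: (71.0+64.1)/2 × 0.5 = 33.775
  [8.5→9.5]: (64.1+52.2)/2 × 1 = 58.15
  [9.5→10]: (52.2+47.1)/2 × 0.5 = 24.825
  [10→12]: (47.1+31.3)/2 × 2 = 78.4
  Sum = 1738.025 µg/L·hr

AUC = 1740 µg/L·hr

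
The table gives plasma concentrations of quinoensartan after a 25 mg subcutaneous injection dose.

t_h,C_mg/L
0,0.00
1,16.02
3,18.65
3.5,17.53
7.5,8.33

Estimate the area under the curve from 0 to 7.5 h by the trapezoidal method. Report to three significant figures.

Trapezoidal AUC_0→7.5:
  [0→1]: (0.00+16.02)/2 × 1 = 8.01
  [1→3]: (16.02+18.65)/2 × 2 = 34.67
  [3→3.5]: (18.65+17.53)/2 × 0.5 = 9.045
  [3.5→7.5]: (17.53+8.33)/2 × 4 = 51.72
  Sum = 103.445 mg/L·h

AUC = 103 mg/L·h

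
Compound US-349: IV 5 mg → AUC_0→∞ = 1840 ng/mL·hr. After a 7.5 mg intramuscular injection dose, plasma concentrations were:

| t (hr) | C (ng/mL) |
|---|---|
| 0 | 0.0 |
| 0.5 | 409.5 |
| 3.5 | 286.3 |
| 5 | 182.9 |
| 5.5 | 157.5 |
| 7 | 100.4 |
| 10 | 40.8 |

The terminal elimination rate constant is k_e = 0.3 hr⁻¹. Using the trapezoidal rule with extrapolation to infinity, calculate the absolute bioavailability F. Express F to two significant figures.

F = 0.77

Trapezoidal AUC_0→10 (intramuscular injection):
  [0→0.5]: (0.0+409.5)/2 × 0.5 = 102.375
  [0.5→3.5]: (409.5+286.3)/2 × 3 = 1043.7
  [3.5→5]: (286.3+182.9)/2 × 1.5 = 351.9
  [5→5.5]: (182.9+157.5)/2 × 0.5 = 85.1
  [5.5→7]: (157.5+100.4)/2 × 1.5 = 193.425
  [7→10]: (100.4+40.8)/2 × 3 = 211.8
  Sum = 1988.3 ng/mL·hr
Tail: C_last/k_e = 40.8/0.3 = 136.000
AUC_0→∞ (intramuscular injection) = 1988.3 + 136.000 = 2124.3 ng/mL·hr
F = (AUC_ev/D_ev)/(AUC_iv/D_iv) = (2124.3/7.5)/(1840/5) = 283.24/368 = 0.7697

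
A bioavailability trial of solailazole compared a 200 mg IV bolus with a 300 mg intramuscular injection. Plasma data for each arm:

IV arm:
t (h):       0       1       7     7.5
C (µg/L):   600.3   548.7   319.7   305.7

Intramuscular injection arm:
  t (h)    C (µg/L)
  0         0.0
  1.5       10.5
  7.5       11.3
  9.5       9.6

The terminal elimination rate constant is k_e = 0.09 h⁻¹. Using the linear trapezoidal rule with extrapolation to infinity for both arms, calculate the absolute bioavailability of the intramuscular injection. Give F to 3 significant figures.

F = 0.0199

Trapezoidal AUC_0→7.5 (IV):
  [0→1]: (600.3+548.7)/2 × 1 = 574.5
  [1→7]: (548.7+319.7)/2 × 6 = 2605.2
  [7→7.5]: (319.7+305.7)/2 × 0.5 = 156.35
  Sum = 3336.05 µg/L·h
IV tail: 305.7/0.09 = 3396.667; AUC_iv,0→∞ = 3336.05 + 3396.667 = 6732.717 µg/L·h
Trapezoidal AUC_0→9.5 (intramuscular injection):
  [0→1.5]: (0.0+10.5)/2 × 1.5 = 7.875
  [1.5→7.5]: (10.5+11.3)/2 × 6 = 65.4
  [7.5→9.5]: (11.3+9.6)/2 × 2 = 20.9
  Sum = 94.175 µg/L·h
intramuscular injection tail: 9.6/0.09 = 106.667; AUC_ev,0→∞ = 94.175 + 106.667 = 200.842 µg/L·h
F = (AUC_ev/D_ev)/(AUC_iv/D_iv) = (200.842/300)/(6732.717/200) = 0.669473/33.663585 = 0.0199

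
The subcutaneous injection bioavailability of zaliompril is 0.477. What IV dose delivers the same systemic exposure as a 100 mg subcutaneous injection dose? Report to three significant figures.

Systemic exposure from an extravascular dose = F × D_ev, so the equivalent IV dose is F × D_ev.
D_iv = F × D_ev = 0.477 × 100 = 47.7 mg

D_iv = 47.7 mg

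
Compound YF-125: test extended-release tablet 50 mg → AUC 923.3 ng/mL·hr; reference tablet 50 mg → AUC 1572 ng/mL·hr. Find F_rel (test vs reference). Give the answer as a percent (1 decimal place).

F_rel = 58.7%

F_rel = (AUC_test/D_test) / (AUC_ref/D_ref)
      = (923.3/50) / (1572/50)
      = 18.466 / 31.44 = 0.5873 = 58.73%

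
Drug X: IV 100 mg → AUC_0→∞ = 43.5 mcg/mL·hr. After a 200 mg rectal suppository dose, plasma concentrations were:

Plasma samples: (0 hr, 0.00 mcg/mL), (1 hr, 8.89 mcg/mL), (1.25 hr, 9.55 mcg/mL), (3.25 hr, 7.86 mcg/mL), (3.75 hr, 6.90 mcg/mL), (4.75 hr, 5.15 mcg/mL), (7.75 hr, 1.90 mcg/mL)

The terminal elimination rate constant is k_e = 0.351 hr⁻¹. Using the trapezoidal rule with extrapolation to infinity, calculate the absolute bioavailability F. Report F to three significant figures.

F = 0.573

Trapezoidal AUC_0→7.75 (rectal suppository):
  [0→1]: (0.00+8.89)/2 × 1 = 4.445
  [1→1.25]: (8.89+9.55)/2 × 0.25 = 2.305
  [1.25→3.25]: (9.55+7.86)/2 × 2 = 17.41
  [3.25→3.75]: (7.86+6.90)/2 × 0.5 = 3.69
  [3.75→4.75]: (6.90+5.15)/2 × 1 = 6.025
  [4.75→7.75]: (5.15+1.90)/2 × 3 = 10.575
  Sum = 44.45 mcg/mL·hr
Tail: C_last/k_e = 1.90/0.351 = 5.413
AUC_0→∞ (rectal suppository) = 44.45 + 5.413 = 49.863 mcg/mL·hr
F = (AUC_ev/D_ev)/(AUC_iv/D_iv) = (49.863/200)/(43.5/100) = 0.249315/0.435 = 0.5731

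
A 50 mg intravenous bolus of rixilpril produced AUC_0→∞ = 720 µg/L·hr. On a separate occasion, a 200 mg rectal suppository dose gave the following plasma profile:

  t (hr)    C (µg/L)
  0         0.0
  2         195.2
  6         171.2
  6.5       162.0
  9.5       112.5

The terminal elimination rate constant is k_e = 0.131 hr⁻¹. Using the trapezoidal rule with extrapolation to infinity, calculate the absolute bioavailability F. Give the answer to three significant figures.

F = 0.792

Trapezoidal AUC_0→9.5 (rectal suppository):
  [0→2]: (0.0+195.2)/2 × 2 = 195.2
  [2→6]: (195.2+171.2)/2 × 4 = 732.8
  [6→6.5]: (171.2+162.0)/2 × 0.5 = 83.3
  [6.5→9.5]: (162.0+112.5)/2 × 3 = 411.75
  Sum = 1423.05 µg/L·hr
Tail: C_last/k_e = 112.5/0.131 = 858.779
AUC_0→∞ (rectal suppository) = 1423.05 + 858.779 = 2281.829 µg/L·hr
F = (AUC_ev/D_ev)/(AUC_iv/D_iv) = (2281.829/200)/(720/50) = 11.409145/14.4 = 0.7923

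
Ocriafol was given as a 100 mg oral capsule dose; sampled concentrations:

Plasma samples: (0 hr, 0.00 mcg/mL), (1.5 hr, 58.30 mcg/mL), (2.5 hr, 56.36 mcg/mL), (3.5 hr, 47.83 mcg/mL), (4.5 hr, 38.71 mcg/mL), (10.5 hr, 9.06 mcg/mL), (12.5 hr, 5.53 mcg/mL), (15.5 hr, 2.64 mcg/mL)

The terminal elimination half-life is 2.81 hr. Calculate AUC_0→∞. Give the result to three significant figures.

AUC = 377 mcg/mL·hr

Trapezoidal AUC_0→15.5:
  [0→1.5]: (0.00+58.30)/2 × 1.5 = 43.725
  [1.5→2.5]: (58.30+56.36)/2 × 1 = 57.33
  [2.5→3.5]: (56.36+47.83)/2 × 1 = 52.095
  [3.5→4.5]: (47.83+38.71)/2 × 1 = 43.27
  [4.5→10.5]: (38.71+9.06)/2 × 6 = 143.31
  [10.5→12.5]: (9.06+5.53)/2 × 2 = 14.59
  [12.5→15.5]: (5.53+2.64)/2 × 3 = 12.255
  Sum = 366.575 mcg/mL·hr
k_e = ln2 / t½ = 0.693147 / 2.81 = 0.2467 hr^-1
Extrapolated tail: C_last / k_e = 2.64 / 0.2467 = 10.701
AUC_0→∞ = 366.575 + 10.701 = 377.276 mcg/mL·hr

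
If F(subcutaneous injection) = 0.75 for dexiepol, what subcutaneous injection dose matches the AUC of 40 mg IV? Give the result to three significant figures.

D_subcutaneous = 53.3 mg

For equal systemic exposure: F × D_ev = D_iv
D_ev = D_iv / F = 40 / 0.75 = 53.3333 mg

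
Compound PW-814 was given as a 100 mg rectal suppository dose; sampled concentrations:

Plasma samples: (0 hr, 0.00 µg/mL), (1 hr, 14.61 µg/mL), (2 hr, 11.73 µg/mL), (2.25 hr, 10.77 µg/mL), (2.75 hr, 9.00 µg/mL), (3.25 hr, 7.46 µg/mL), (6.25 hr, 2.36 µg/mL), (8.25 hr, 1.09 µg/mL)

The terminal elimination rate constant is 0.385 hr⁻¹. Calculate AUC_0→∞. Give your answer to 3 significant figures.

Trapezoidal AUC_0→8.25:
  [0→1]: (0.00+14.61)/2 × 1 = 7.305
  [1→2]: (14.61+11.73)/2 × 1 = 13.17
  [2→2.25]: (11.73+10.77)/2 × 0.25 = 2.8125
  [2.25→2.75]: (10.77+9.00)/2 × 0.5 = 4.9425
  [2.75→3.25]: (9.00+7.46)/2 × 0.5 = 4.115
  [3.25→6.25]: (7.46+2.36)/2 × 3 = 14.73
  [6.25→8.25]: (2.36+1.09)/2 × 2 = 3.45
  Sum = 50.525 µg/mL·hr
Extrapolated tail: C_last / k_e = 1.09 / 0.385 = 2.831
AUC_0→∞ = 50.525 + 2.831 = 53.356 µg/mL·hr

AUC = 53.4 µg/mL·hr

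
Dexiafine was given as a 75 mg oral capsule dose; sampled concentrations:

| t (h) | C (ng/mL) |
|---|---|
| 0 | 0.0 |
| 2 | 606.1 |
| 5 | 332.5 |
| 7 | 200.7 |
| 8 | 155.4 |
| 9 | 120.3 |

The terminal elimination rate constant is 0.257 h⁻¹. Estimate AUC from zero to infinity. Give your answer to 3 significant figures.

Trapezoidal AUC_0→9:
  [0→2]: (0.0+606.1)/2 × 2 = 606.1
  [2→5]: (606.1+332.5)/2 × 3 = 1407.9
  [5→7]: (332.5+200.7)/2 × 2 = 533.2
  [7→8]: (200.7+155.4)/2 × 1 = 178.05
  [8→9]: (155.4+120.3)/2 × 1 = 137.85
  Sum = 2863.1 ng/mL·h
Extrapolated tail: C_last / k_e = 120.3 / 0.257 = 468.093
AUC_0→∞ = 2863.1 + 468.093 = 3331.193 ng/mL·h

AUC = 3330 ng/mL·h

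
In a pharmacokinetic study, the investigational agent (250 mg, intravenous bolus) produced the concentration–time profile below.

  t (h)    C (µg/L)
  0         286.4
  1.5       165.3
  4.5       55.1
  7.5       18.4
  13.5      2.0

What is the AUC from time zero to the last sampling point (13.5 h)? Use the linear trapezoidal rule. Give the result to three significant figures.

AUC = 841 µg/L·h

Trapezoidal AUC_0→13.5:
  [0→1.5]: (286.4+165.3)/2 × 1.5 = 338.775
  [1.5→4.5]: (165.3+55.1)/2 × 3 = 330.6
  [4.5→7.5]: (55.1+18.4)/2 × 3 = 110.25
  [7.5→13.5]: (18.4+2.0)/2 × 6 = 61.2
  Sum = 840.825 µg/L·h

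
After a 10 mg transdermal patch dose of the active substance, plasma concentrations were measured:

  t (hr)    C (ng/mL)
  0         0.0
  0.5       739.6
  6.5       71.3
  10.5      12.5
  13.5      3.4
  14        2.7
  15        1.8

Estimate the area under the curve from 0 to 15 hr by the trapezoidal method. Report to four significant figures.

Trapezoidal AUC_0→15:
  [0→0.5]: (0.0+739.6)/2 × 0.5 = 184.9
  [0.5→6.5]: (739.6+71.3)/2 × 6 = 2432.7
  [6.5→10.5]: (71.3+12.5)/2 × 4 = 167.6
  [10.5→13.5]: (12.5+3.4)/2 × 3 = 23.85
  [13.5→14]: (3.4+2.7)/2 × 0.5 = 1.525
  [14→15]: (2.7+1.8)/2 × 1 = 2.25
  Sum = 2812.825 ng/mL·hr

AUC = 2813 ng/mL·hr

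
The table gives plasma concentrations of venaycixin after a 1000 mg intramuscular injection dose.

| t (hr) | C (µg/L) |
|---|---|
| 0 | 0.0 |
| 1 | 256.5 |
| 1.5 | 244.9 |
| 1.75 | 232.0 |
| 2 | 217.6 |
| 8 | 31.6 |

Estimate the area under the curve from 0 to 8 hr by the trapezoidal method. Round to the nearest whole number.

AUC = 1117 µg/L·hr

Trapezoidal AUC_0→8:
  [0→1]: (0.0+256.5)/2 × 1 = 128.25
  [1→1.5]: (256.5+244.9)/2 × 0.5 = 125.35
  [1.5→1.75]: (244.9+232.0)/2 × 0.25 = 59.6125
  [1.75→2]: (232.0+217.6)/2 × 0.25 = 56.2
  [2→8]: (217.6+31.6)/2 × 6 = 747.6
  Sum = 1117.0125 µg/L·hr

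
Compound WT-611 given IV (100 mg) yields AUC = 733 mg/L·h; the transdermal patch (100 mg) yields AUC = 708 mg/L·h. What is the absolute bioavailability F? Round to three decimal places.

F = (AUC_ev / D_ev) / (AUC_iv / D_iv)
  = (708/100) / (733/100)
  = 7.08 / 7.33 = 0.9659

F = 0.966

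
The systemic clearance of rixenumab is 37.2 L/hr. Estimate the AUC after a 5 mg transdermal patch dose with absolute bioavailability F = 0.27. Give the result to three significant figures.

AUC_0→∞ = F × Dose / CL
        = 0.27 × 5 / 37.2 = 0.0362903 mg/L·hr

AUC = 0.0363 mg/L·hr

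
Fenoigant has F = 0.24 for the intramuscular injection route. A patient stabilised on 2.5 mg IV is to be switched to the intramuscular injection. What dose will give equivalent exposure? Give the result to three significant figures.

For equal systemic exposure: F × D_ev = D_iv
D_ev = D_iv / F = 2.5 / 0.24 = 10.4167 mg

D_intramuscular = 10.4 mg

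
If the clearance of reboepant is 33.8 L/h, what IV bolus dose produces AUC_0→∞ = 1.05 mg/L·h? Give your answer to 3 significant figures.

Dose_iv = CL × AUC_0→∞
     = 33.8 × 1.05 = 35.49 mg

Dose = 35.5 mg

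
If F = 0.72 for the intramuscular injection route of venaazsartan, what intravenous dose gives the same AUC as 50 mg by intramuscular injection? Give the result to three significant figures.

Systemic exposure from an extravascular dose = F × D_ev, so the equivalent IV dose is F × D_ev.
D_iv = F × D_ev = 0.72 × 50 = 36 mg

D_iv = 36.0 mg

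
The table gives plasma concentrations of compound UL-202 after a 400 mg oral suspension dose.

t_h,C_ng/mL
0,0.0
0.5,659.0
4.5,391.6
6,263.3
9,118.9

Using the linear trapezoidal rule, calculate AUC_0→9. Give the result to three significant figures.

Trapezoidal AUC_0→9:
  [0→0.5]: (0.0+659.0)/2 × 0.5 = 164.75
  [0.5→4.5]: (659.0+391.6)/2 × 4 = 2101.2
  [4.5→6]: (391.6+263.3)/2 × 1.5 = 491.175
  [6→9]: (263.3+118.9)/2 × 3 = 573.3
  Sum = 3330.425 ng/mL·h

AUC = 3330 ng/mL·h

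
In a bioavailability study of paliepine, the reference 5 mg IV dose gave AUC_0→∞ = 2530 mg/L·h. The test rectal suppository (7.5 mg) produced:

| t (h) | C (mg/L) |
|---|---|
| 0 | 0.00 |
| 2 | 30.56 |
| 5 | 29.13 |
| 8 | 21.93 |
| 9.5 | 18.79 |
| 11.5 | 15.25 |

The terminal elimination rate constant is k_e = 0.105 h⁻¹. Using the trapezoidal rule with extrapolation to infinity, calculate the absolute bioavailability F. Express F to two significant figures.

Trapezoidal AUC_0→11.5 (rectal suppository):
  [0→2]: (0.00+30.56)/2 × 2 = 30.56
  [2→5]: (30.56+29.13)/2 × 3 = 89.535
  [5→8]: (29.13+21.93)/2 × 3 = 76.59
  [8→9.5]: (21.93+18.79)/2 × 1.5 = 30.54
  [9.5→11.5]: (18.79+15.25)/2 × 2 = 34.04
  Sum = 261.265 mg/L·h
Tail: C_last/k_e = 15.25/0.105 = 145.238
AUC_0→∞ (rectal suppository) = 261.265 + 145.238 = 406.503 mg/L·h
F = (AUC_ev/D_ev)/(AUC_iv/D_iv) = (406.503/7.5)/(2530/5) = 54.2004/506 = 0.1071

F = 0.11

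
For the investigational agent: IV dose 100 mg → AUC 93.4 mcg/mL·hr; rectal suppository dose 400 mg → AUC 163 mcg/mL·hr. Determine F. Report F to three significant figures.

F = 0.436

F = (AUC_ev / D_ev) / (AUC_iv / D_iv)
  = (163/400) / (93.4/100)
  = 0.4075 / 0.934 = 0.4363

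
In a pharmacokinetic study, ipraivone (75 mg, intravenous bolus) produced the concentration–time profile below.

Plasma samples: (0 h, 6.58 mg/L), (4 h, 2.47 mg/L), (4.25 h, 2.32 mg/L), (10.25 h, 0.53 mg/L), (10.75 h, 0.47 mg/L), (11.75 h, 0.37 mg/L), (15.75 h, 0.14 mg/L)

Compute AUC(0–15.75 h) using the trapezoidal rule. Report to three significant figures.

AUC = 28.9 mg/L·h

Trapezoidal AUC_0→15.75:
  [0→4]: (6.58+2.47)/2 × 4 = 18.1
  [4→4.25]: (2.47+2.32)/2 × 0.25 = 0.59875
  [4.25→10.25]: (2.32+0.53)/2 × 6 = 8.55
  [10.25→10.75]: (0.53+0.47)/2 × 0.5 = 0.25
  [10.75→11.75]: (0.47+0.37)/2 × 1 = 0.42
  [11.75→15.75]: (0.37+0.14)/2 × 4 = 1.02
  Sum = 28.93875 mg/L·h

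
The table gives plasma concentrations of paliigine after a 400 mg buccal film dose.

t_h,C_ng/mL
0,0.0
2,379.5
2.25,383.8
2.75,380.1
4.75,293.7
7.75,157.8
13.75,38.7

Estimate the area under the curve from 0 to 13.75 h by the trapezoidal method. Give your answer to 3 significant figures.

AUC = 2610 ng/mL·h

Trapezoidal AUC_0→13.75:
  [0→2]: (0.0+379.5)/2 × 2 = 379.5
  [2→2.25]: (379.5+383.8)/2 × 0.25 = 95.4125
  [2.25→2.75]: (383.8+380.1)/2 × 0.5 = 190.975
  [2.75→4.75]: (380.1+293.7)/2 × 2 = 673.8
  [4.75→7.75]: (293.7+157.8)/2 × 3 = 677.25
  [7.75→13.75]: (157.8+38.7)/2 × 6 = 589.5
  Sum = 2606.4375 ng/mL·h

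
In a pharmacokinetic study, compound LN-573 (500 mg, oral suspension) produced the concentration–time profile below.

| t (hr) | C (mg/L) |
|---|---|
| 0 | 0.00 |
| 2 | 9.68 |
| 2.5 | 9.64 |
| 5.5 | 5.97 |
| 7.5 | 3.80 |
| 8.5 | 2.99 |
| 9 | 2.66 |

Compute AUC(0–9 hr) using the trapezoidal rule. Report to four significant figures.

AUC = 52.50 mg/L·hr

Trapezoidal AUC_0→9:
  [0→2]: (0.00+9.68)/2 × 2 = 9.68
  [2→2.5]: (9.68+9.64)/2 × 0.5 = 4.83
  [2.5→5.5]: (9.64+5.97)/2 × 3 = 23.415
  [5.5→7.5]: (5.97+3.80)/2 × 2 = 9.77
  [7.5→8.5]: (3.80+2.99)/2 × 1 = 3.395
  [8.5→9]: (2.99+2.66)/2 × 0.5 = 1.4125
  Sum = 52.5025 mg/L·hr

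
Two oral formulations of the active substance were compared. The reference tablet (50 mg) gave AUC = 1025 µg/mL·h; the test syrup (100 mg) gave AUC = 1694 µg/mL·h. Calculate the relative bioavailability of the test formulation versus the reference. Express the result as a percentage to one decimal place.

F_rel = (AUC_test/D_test) / (AUC_ref/D_ref)
      = (1694/100) / (1025/50)
      = 16.94 / 20.5 = 0.8263 = 82.63%

F_rel = 82.6%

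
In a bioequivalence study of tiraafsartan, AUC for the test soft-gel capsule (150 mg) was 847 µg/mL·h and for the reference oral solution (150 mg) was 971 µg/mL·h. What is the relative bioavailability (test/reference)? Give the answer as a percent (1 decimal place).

F_rel = (AUC_test/D_test) / (AUC_ref/D_ref)
      = (847/150) / (971/150)
      = 5.64667 / 6.47333 = 0.8723 = 87.23%

F_rel = 87.2%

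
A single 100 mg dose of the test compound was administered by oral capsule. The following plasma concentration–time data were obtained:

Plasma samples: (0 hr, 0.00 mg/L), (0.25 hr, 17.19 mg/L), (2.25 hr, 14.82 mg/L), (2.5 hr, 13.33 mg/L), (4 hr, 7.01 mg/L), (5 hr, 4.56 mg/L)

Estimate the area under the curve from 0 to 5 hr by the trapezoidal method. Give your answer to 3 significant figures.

Trapezoidal AUC_0→5:
  [0→0.25]: (0.00+17.19)/2 × 0.25 = 2.14875
  [0.25→2.25]: (17.19+14.82)/2 × 2 = 32.01
  [2.25→2.5]: (14.82+13.33)/2 × 0.25 = 3.51875
  [2.5→4]: (13.33+7.01)/2 × 1.5 = 15.255
  [4→5]: (7.01+4.56)/2 × 1 = 5.785
  Sum = 58.7175 mg/L·hr

AUC = 58.7 mg/L·hr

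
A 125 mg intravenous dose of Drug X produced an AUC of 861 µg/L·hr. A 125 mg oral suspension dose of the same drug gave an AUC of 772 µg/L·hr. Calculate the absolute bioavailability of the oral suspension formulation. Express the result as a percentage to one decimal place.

F = 89.7%

F = (AUC_ev / D_ev) / (AUC_iv / D_iv)
  = (772/125) / (861/125)
  = 6.176 / 6.888 = 0.8966
  = 89.66%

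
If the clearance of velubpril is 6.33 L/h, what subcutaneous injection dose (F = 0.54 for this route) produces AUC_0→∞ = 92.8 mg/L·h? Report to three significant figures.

Dose = CL × AUC_0→∞ / F
     = 6.33 × 92.8 / 0.54 = 1087.82 mg

Dose = 1090 mg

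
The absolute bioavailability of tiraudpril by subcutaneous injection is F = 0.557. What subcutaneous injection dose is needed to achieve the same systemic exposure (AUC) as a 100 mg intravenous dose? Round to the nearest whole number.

For equal systemic exposure: F × D_ev = D_iv
D_ev = D_iv / F = 100 / 0.557 = 179.533 mg

D_subcutaneous = 180 mg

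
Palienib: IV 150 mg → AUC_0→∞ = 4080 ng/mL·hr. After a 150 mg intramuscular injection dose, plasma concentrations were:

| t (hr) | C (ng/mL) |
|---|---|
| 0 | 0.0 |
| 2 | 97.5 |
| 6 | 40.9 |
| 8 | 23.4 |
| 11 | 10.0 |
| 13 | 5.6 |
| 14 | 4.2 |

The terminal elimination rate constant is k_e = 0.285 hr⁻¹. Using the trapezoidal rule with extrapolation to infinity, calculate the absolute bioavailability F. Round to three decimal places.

F = 0.128

Trapezoidal AUC_0→14 (intramuscular injection):
  [0→2]: (0.0+97.5)/2 × 2 = 97.5
  [2→6]: (97.5+40.9)/2 × 4 = 276.8
  [6→8]: (40.9+23.4)/2 × 2 = 64.3
  [8→11]: (23.4+10.0)/2 × 3 = 50.1
  [11→13]: (10.0+5.6)/2 × 2 = 15.6
  [13→14]: (5.6+4.2)/2 × 1 = 4.9
  Sum = 509.2 ng/mL·hr
Tail: C_last/k_e = 4.2/0.285 = 14.737
AUC_0→∞ (intramuscular injection) = 509.2 + 14.737 = 523.937 ng/mL·hr
F = (AUC_ev/D_ev)/(AUC_iv/D_iv) = (523.937/150)/(4080/150) = 3.49291/27.2 = 0.1284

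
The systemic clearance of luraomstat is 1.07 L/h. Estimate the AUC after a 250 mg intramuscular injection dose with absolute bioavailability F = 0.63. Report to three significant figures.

AUC = 147 mg/L·h

AUC_0→∞ = F × Dose / CL
        = 0.63 × 250 / 1.07 = 147.196 mg/L·h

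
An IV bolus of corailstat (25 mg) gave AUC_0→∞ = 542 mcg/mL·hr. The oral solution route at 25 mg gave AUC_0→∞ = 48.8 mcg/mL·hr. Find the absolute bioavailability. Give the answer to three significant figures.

F = (AUC_ev / D_ev) / (AUC_iv / D_iv)
  = (48.8/25) / (542/25)
  = 1.952 / 21.68 = 0.0900

F = 0.0900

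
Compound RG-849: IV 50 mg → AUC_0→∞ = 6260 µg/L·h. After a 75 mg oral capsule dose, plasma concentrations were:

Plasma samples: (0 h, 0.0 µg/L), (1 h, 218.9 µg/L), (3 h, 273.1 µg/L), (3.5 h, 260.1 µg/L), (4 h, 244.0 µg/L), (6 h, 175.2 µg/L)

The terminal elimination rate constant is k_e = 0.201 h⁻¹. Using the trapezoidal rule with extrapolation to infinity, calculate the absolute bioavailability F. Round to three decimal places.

Trapezoidal AUC_0→6 (oral capsule):
  [0→1]: (0.0+218.9)/2 × 1 = 109.45
  [1→3]: (218.9+273.1)/2 × 2 = 492.0
  [3→3.5]: (273.1+260.1)/2 × 0.5 = 133.3
  [3.5→4]: (260.1+244.0)/2 × 0.5 = 126.025
  [4→6]: (244.0+175.2)/2 × 2 = 419.2
  Sum = 1279.975 µg/L·h
Tail: C_last/k_e = 175.2/0.201 = 871.642
AUC_0→∞ (oral capsule) = 1279.975 + 871.642 = 2151.617 µg/L·h
F = (AUC_ev/D_ev)/(AUC_iv/D_iv) = (2151.617/75)/(6260/50) = 28.6882/125.2 = 0.2291

F = 0.229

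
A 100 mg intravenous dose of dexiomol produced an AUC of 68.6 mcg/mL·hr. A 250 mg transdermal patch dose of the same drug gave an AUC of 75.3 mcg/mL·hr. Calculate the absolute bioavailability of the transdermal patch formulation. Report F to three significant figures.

F = 0.439

F = (AUC_ev / D_ev) / (AUC_iv / D_iv)
  = (75.3/250) / (68.6/100)
  = 0.3012 / 0.686 = 0.4391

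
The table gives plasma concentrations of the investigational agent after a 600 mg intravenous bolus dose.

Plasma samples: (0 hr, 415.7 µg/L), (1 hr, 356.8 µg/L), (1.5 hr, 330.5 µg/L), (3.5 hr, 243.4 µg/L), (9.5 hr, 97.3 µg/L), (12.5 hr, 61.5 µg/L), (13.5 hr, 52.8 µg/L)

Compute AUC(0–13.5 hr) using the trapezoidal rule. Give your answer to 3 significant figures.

AUC = 2450 µg/L·hr

Trapezoidal AUC_0→13.5:
  [0→1]: (415.7+356.8)/2 × 1 = 386.25
  [1→1.5]: (356.8+330.5)/2 × 0.5 = 171.825
  [1.5→3.5]: (330.5+243.4)/2 × 2 = 573.9
  [3.5→9.5]: (243.4+97.3)/2 × 6 = 1022.1
  [9.5→12.5]: (97.3+61.5)/2 × 3 = 238.2
  [12.5→13.5]: (61.5+52.8)/2 × 1 = 57.15
  Sum = 2449.425 µg/L·hr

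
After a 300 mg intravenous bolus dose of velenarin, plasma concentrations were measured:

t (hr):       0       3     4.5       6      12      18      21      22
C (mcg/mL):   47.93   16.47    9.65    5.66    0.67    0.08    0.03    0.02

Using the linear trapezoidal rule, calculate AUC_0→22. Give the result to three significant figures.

Trapezoidal AUC_0→22:
  [0→3]: (47.93+16.47)/2 × 3 = 96.6
  [3→4.5]: (16.47+9.65)/2 × 1.5 = 19.59
  [4.5→6]: (9.65+5.66)/2 × 1.5 = 11.4825
  [6→12]: (5.66+0.67)/2 × 6 = 18.99
  [12→18]: (0.67+0.08)/2 × 6 = 2.25
  [18→21]: (0.08+0.03)/2 × 3 = 0.165
  [21→22]: (0.03+0.02)/2 × 1 = 0.025
  Sum = 149.1025 mcg/mL·hr

AUC = 149 mcg/mL·hr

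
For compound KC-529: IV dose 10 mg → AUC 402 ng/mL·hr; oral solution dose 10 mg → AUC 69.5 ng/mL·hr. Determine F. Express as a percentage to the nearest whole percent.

F = 17%

F = (AUC_ev / D_ev) / (AUC_iv / D_iv)
  = (69.5/10) / (402/10)
  = 6.95 / 40.2 = 0.1729
  = 17.29%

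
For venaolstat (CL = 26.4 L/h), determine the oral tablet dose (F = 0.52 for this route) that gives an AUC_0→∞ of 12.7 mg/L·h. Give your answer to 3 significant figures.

Dose = CL × AUC_0→∞ / F
     = 26.4 × 12.7 / 0.52 = 644.769 mg

Dose = 645 mg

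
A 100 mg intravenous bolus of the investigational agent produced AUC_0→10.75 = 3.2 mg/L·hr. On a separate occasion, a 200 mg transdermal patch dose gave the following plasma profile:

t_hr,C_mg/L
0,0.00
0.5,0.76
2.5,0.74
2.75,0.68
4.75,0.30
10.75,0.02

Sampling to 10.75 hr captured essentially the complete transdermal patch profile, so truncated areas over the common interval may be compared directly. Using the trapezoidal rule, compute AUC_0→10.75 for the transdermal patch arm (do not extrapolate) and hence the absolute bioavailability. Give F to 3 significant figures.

F = 0.595

Trapezoidal AUC_0→10.75 (transdermal patch):
  [0→0.5]: (0.00+0.76)/2 × 0.5 = 0.19
  [0.5→2.5]: (0.76+0.74)/2 × 2 = 1.5
  [2.5→2.75]: (0.74+0.68)/2 × 0.25 = 0.1775
  [2.75→4.75]: (0.68+0.30)/2 × 2 = 0.98
  [4.75→10.75]: (0.30+0.02)/2 × 6 = 0.96
  Sum = 3.8075 mg/L·hr
F = (AUC_ev/D_ev)/(AUC_iv/D_iv) = (3.8075/200)/(3.2/100) = 0.0190375/0.032 = 0.5949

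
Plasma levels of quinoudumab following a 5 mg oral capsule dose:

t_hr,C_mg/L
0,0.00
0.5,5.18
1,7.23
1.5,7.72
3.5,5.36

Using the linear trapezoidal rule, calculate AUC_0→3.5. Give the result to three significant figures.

Trapezoidal AUC_0→3.5:
  [0→0.5]: (0.00+5.18)/2 × 0.5 = 1.295
  [0.5→1]: (5.18+7.23)/2 × 0.5 = 3.1025
  [1→1.5]: (7.23+7.72)/2 × 0.5 = 3.7375
  [1.5→3.5]: (7.72+5.36)/2 × 2 = 13.08
  Sum = 21.215 mg/L·hr

AUC = 21.2 mg/L·hr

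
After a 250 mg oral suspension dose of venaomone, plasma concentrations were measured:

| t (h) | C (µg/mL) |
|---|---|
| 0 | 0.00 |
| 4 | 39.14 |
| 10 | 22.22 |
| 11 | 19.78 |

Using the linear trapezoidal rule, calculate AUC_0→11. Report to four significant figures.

AUC = 283.4 µg/mL·h

Trapezoidal AUC_0→11:
  [0→4]: (0.00+39.14)/2 × 4 = 78.28
  [4→10]: (39.14+22.22)/2 × 6 = 184.08
  [10→11]: (22.22+19.78)/2 × 1 = 21.0
  Sum = 283.36 µg/mL·h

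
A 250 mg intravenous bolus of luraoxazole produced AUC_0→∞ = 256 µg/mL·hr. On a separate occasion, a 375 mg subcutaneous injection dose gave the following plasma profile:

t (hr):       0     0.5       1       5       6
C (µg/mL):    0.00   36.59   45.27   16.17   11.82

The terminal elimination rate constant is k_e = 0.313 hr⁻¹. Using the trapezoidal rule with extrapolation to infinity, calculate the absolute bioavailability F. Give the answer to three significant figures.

Trapezoidal AUC_0→6 (subcutaneous injection):
  [0→0.5]: (0.00+36.59)/2 × 0.5 = 9.1475
  [0.5→1]: (36.59+45.27)/2 × 0.5 = 20.465
  [1→5]: (45.27+16.17)/2 × 4 = 122.88
  [5→6]: (16.17+11.82)/2 × 1 = 13.995
  Sum = 166.4875 µg/mL·hr
Tail: C_last/k_e = 11.82/0.313 = 37.764
AUC_0→∞ (subcutaneous injection) = 166.4875 + 37.764 = 204.2515 µg/mL·hr
F = (AUC_ev/D_ev)/(AUC_iv/D_iv) = (204.2515/375)/(256/250) = 0.544671/1.024 = 0.5319

F = 0.532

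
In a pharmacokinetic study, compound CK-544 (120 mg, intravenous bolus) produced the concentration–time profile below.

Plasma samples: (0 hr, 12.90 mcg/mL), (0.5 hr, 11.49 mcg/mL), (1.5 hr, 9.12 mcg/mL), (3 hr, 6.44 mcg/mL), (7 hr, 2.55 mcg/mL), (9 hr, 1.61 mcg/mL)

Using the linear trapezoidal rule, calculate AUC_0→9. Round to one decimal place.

AUC = 50.2 mcg/mL·hr

Trapezoidal AUC_0→9:
  [0→0.5]: (12.90+11.49)/2 × 0.5 = 6.0975
  [0.5→1.5]: (11.49+9.12)/2 × 1 = 10.305
  [1.5→3]: (9.12+6.44)/2 × 1.5 = 11.67
  [3→7]: (6.44+2.55)/2 × 4 = 17.98
  [7→9]: (2.55+1.61)/2 × 2 = 4.16
  Sum = 50.2125 mcg/mL·hr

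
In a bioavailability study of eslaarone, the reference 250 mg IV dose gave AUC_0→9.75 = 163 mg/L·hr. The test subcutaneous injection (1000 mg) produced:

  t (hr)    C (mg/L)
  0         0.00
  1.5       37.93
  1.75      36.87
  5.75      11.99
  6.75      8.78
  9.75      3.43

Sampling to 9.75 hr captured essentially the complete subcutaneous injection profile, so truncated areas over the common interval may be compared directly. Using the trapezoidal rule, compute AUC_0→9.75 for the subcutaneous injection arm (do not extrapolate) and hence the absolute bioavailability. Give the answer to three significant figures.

F = 0.252

Trapezoidal AUC_0→9.75 (subcutaneous injection):
  [0→1.5]: (0.00+37.93)/2 × 1.5 = 28.4475
  [1.5→1.75]: (37.93+36.87)/2 × 0.25 = 9.35
  [1.75→5.75]: (36.87+11.99)/2 × 4 = 97.72
  [5.75→6.75]: (11.99+8.78)/2 × 1 = 10.385
  [6.75→9.75]: (8.78+3.43)/2 × 3 = 18.315
  Sum = 164.2175 mg/L·hr
F = (AUC_ev/D_ev)/(AUC_iv/D_iv) = (164.2175/1000)/(163/250) = 0.1642175/0.652 = 0.2519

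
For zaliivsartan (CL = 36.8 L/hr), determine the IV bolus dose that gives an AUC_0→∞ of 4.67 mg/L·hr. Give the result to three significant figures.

Dose_iv = CL × AUC_0→∞
     = 36.8 × 4.67 = 171.856 mg

Dose = 172 mg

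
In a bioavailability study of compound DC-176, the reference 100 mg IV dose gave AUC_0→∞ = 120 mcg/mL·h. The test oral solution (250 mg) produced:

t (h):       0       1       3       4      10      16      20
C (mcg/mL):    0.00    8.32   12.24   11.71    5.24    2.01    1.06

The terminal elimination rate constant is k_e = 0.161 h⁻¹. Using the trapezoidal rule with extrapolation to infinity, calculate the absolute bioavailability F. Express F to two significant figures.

Trapezoidal AUC_0→20 (oral solution):
  [0→1]: (0.00+8.32)/2 × 1 = 4.16
  [1→3]: (8.32+12.24)/2 × 2 = 20.56
  [3→4]: (12.24+11.71)/2 × 1 = 11.975
  [4→10]: (11.71+5.24)/2 × 6 = 50.85
  [10→16]: (5.24+2.01)/2 × 6 = 21.75
  [16→20]: (2.01+1.06)/2 × 4 = 6.14
  Sum = 115.435 mcg/mL·h
Tail: C_last/k_e = 1.06/0.161 = 6.584
AUC_0→∞ (oral solution) = 115.435 + 6.584 = 122.019 mcg/mL·h
F = (AUC_ev/D_ev)/(AUC_iv/D_iv) = (122.019/250)/(120/100) = 0.488076/1.2 = 0.4067

F = 0.41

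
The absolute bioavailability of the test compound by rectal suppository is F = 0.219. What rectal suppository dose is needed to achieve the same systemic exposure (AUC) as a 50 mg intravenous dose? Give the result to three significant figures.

For equal systemic exposure: F × D_ev = D_iv
D_ev = D_iv / F = 50 / 0.219 = 228.311 mg

D_rectal = 228 mg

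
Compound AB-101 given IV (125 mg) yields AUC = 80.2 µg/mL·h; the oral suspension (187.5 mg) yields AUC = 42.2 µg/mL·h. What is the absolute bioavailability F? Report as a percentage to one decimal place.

F = (AUC_ev / D_ev) / (AUC_iv / D_iv)
  = (42.2/187.5) / (80.2/125)
  = 0.225067 / 0.6416 = 0.3508
  = 35.08%

F = 35.1%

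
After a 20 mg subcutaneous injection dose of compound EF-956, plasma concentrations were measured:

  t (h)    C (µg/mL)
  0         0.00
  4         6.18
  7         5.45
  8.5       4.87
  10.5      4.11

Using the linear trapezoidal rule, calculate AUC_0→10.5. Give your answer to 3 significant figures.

AUC = 46.5 µg/mL·h

Trapezoidal AUC_0→10.5:
  [0→4]: (0.00+6.18)/2 × 4 = 12.36
  [4→7]: (6.18+5.45)/2 × 3 = 17.445
  [7→8.5]: (5.45+4.87)/2 × 1.5 = 7.74
  [8.5→10.5]: (4.87+4.11)/2 × 2 = 8.98
  Sum = 46.525 µg/mL·h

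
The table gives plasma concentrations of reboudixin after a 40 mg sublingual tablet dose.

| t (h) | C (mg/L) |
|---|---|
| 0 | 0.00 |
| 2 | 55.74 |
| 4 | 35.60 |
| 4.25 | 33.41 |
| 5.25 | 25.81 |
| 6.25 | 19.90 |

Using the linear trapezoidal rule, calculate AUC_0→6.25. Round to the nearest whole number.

Trapezoidal AUC_0→6.25:
  [0→2]: (0.00+55.74)/2 × 2 = 55.74
  [2→4]: (55.74+35.60)/2 × 2 = 91.34
  [4→4.25]: (35.60+33.41)/2 × 0.25 = 8.62625
  [4.25→5.25]: (33.41+25.81)/2 × 1 = 29.61
  [5.25→6.25]: (25.81+19.90)/2 × 1 = 22.855
  Sum = 208.17125 mg/L·h

AUC = 208 mg/L·h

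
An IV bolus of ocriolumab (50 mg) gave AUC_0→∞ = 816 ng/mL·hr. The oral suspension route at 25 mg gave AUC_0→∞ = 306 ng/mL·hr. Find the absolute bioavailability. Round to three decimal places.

F = (AUC_ev / D_ev) / (AUC_iv / D_iv)
  = (306/25) / (816/50)
  = 12.24 / 16.32 = 0.7500

F = 0.750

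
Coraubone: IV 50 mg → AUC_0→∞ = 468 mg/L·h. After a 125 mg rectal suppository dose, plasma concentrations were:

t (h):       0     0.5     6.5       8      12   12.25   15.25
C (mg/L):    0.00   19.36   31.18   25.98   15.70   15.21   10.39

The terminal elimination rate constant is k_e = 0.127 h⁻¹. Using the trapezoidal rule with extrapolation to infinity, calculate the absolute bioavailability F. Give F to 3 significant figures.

F = 0.348

Trapezoidal AUC_0→15.25 (rectal suppository):
  [0→0.5]: (0.00+19.36)/2 × 0.5 = 4.84
  [0.5→6.5]: (19.36+31.18)/2 × 6 = 151.62
  [6.5→8]: (31.18+25.98)/2 × 1.5 = 42.87
  [8→12]: (25.98+15.70)/2 × 4 = 83.36
  [12→12.25]: (15.70+15.21)/2 × 0.25 = 3.86375
  [12.25→15.25]: (15.21+10.39)/2 × 3 = 38.4
  Sum = 324.95375 mg/L·h
Tail: C_last/k_e = 10.39/0.127 = 81.811
AUC_0→∞ (rectal suppository) = 324.95375 + 81.811 = 406.76475 mg/L·h
F = (AUC_ev/D_ev)/(AUC_iv/D_iv) = (406.76475/125)/(468/50) = 3.254118/9.36 = 0.3477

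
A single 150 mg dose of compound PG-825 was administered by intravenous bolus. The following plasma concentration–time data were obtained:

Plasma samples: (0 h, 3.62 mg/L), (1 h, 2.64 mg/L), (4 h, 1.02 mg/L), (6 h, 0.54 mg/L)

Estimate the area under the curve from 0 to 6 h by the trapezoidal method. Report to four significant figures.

Trapezoidal AUC_0→6:
  [0→1]: (3.62+2.64)/2 × 1 = 3.13
  [1→4]: (2.64+1.02)/2 × 3 = 5.49
  [4→6]: (1.02+0.54)/2 × 2 = 1.56
  Sum = 10.18 mg/L·h

AUC = 10.18 mg/L·h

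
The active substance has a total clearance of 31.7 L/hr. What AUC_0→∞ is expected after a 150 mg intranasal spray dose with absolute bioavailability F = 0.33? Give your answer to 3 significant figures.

AUC = 1.56 mg/L·hr

AUC_0→∞ = F × Dose / CL
        = 0.33 × 150 / 31.7 = 1.56151 mg/L·hr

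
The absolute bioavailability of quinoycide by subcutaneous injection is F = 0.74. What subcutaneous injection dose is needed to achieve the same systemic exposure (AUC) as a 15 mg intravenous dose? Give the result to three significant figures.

For equal systemic exposure: F × D_ev = D_iv
D_ev = D_iv / F = 15 / 0.74 = 20.2703 mg

D_subcutaneous = 20.3 mg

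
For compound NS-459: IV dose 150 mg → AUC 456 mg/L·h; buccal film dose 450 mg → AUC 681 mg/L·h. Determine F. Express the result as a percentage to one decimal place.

F = 49.8%

F = (AUC_ev / D_ev) / (AUC_iv / D_iv)
  = (681/450) / (456/150)
  = 1.51333 / 3.04 = 0.4978
  = 49.78%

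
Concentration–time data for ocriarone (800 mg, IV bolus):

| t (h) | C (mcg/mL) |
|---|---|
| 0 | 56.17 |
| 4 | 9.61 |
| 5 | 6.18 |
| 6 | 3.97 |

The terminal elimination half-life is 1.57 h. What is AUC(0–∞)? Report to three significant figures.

AUC = 154 mcg/mL·h

Trapezoidal AUC_0→6:
  [0→4]: (56.17+9.61)/2 × 4 = 131.56
  [4→5]: (9.61+6.18)/2 × 1 = 7.895
  [5→6]: (6.18+3.97)/2 × 1 = 5.075
  Sum = 144.53 mcg/mL·h
k_e = ln2 / t½ = 0.693147 / 1.57 = 0.4415 h^-1
Extrapolated tail: C_last / k_e = 3.97 / 0.4415 = 8.992
AUC_0→∞ = 144.53 + 8.992 = 153.522 mcg/mL·h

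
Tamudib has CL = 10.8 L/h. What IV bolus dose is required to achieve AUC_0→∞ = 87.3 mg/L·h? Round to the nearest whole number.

Dose = 943 mg

Dose_iv = CL × AUC_0→∞
     = 10.8 × 87.3 = 942.84 mg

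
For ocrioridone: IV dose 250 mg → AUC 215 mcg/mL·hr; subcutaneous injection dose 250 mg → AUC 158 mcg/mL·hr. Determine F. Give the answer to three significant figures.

F = 0.735

F = (AUC_ev / D_ev) / (AUC_iv / D_iv)
  = (158/250) / (215/250)
  = 0.632 / 0.86 = 0.7349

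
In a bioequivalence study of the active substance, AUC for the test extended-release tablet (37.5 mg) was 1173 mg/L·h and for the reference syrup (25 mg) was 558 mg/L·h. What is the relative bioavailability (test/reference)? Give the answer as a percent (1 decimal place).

F_rel = (AUC_test/D_test) / (AUC_ref/D_ref)
      = (1173/37.5) / (558/25)
      = 31.28 / 22.32 = 1.4014 = 140.14%

F_rel = 140.1%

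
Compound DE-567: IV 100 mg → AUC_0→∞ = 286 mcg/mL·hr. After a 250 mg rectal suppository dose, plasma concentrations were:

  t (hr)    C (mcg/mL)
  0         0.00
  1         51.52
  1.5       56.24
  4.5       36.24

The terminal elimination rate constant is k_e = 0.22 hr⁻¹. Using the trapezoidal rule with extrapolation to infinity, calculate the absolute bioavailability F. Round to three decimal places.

F = 0.498

Trapezoidal AUC_0→4.5 (rectal suppository):
  [0→1]: (0.00+51.52)/2 × 1 = 25.76
  [1→1.5]: (51.52+56.24)/2 × 0.5 = 26.94
  [1.5→4.5]: (56.24+36.24)/2 × 3 = 138.72
  Sum = 191.42 mcg/mL·hr
Tail: C_last/k_e = 36.24/0.22 = 164.727
AUC_0→∞ (rectal suppository) = 191.42 + 164.727 = 356.147 mcg/mL·hr
F = (AUC_ev/D_ev)/(AUC_iv/D_iv) = (356.147/250)/(286/100) = 1.424588/2.86 = 0.4981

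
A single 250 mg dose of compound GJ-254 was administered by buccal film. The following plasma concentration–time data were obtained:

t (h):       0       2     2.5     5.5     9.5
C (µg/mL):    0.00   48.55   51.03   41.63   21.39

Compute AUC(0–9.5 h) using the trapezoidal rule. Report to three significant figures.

AUC = 338 µg/mL·h

Trapezoidal AUC_0→9.5:
  [0→2]: (0.00+48.55)/2 × 2 = 48.55
  [2→2.5]: (48.55+51.03)/2 × 0.5 = 24.895
  [2.5→5.5]: (51.03+41.63)/2 × 3 = 138.99
  [5.5→9.5]: (41.63+21.39)/2 × 4 = 126.04
  Sum = 338.475 µg/mL·h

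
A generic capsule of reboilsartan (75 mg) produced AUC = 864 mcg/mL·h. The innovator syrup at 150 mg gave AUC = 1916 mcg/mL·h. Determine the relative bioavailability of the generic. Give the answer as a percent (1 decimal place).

F_rel = (AUC_test/D_test) / (AUC_ref/D_ref)
      = (864/75) / (1916/150)
      = 11.52 / 12.7733 = 0.9019 = 90.19%

F_rel = 90.2%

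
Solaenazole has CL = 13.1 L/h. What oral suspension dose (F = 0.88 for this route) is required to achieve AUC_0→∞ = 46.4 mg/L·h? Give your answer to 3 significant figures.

Dose = CL × AUC_0→∞ / F
     = 13.1 × 46.4 / 0.88 = 690.727 mg

Dose = 691 mg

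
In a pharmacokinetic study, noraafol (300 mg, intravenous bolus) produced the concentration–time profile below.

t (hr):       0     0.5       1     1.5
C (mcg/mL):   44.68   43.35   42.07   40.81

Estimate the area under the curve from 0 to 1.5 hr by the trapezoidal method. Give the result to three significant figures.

AUC = 64.1 mcg/mL·hr

Trapezoidal AUC_0→1.5:
  [0→0.5]: (44.68+43.35)/2 × 0.5 = 22.0075
  [0.5→1]: (43.35+42.07)/2 × 0.5 = 21.355
  [1→1.5]: (42.07+40.81)/2 × 0.5 = 20.72
  Sum = 64.0825 mcg/mL·hr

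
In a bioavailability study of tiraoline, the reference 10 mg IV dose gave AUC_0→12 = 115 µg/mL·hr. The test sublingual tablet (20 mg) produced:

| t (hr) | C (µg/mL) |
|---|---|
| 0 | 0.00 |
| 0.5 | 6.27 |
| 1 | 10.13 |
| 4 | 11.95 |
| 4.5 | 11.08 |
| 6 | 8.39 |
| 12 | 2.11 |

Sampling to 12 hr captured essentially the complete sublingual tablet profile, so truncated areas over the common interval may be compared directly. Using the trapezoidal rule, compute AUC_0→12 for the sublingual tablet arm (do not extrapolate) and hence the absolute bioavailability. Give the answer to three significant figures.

F = 0.394

Trapezoidal AUC_0→12 (sublingual tablet):
  [0→0.5]: (0.00+6.27)/2 × 0.5 = 1.5675
  [0.5→1]: (6.27+10.13)/2 × 0.5 = 4.1
  [1→4]: (10.13+11.95)/2 × 3 = 33.12
  [4→4.5]: (11.95+11.08)/2 × 0.5 = 5.7575
  [4.5→6]: (11.08+8.39)/2 × 1.5 = 14.6025
  [6→12]: (8.39+2.11)/2 × 6 = 31.5
  Sum = 90.6475 µg/mL·hr
F = (AUC_ev/D_ev)/(AUC_iv/D_iv) = (90.6475/20)/(115/10) = 4.532375/11.5 = 0.3941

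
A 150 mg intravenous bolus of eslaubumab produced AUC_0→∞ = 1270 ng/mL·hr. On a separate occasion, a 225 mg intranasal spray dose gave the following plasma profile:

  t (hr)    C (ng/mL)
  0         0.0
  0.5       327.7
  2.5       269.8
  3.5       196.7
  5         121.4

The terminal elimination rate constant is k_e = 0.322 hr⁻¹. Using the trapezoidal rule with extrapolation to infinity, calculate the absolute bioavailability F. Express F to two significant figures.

F = 0.80

Trapezoidal AUC_0→5 (intranasal spray):
  [0→0.5]: (0.0+327.7)/2 × 0.5 = 81.925
  [0.5→2.5]: (327.7+269.8)/2 × 2 = 597.5
  [2.5→3.5]: (269.8+196.7)/2 × 1 = 233.25
  [3.5→5]: (196.7+121.4)/2 × 1.5 = 238.575
  Sum = 1151.25 ng/mL·hr
Tail: C_last/k_e = 121.4/0.322 = 377.019
AUC_0→∞ (intranasal spray) = 1151.25 + 377.019 = 1528.269 ng/mL·hr
F = (AUC_ev/D_ev)/(AUC_iv/D_iv) = (1528.269/225)/(1270/150) = 6.79231/8.46667 = 0.8022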